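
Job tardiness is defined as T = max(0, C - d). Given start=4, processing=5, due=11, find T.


Completion = start + processing = 4 + 5 = 9
Tardiness = max(0, C - d) = max(0, 9 - 11)
= max(0, -2)
= 0


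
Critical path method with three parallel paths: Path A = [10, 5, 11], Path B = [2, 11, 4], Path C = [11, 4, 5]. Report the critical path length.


Path A: 10 + 5 + 11 = 26
Path B: 2 + 11 + 4 = 17
Path C: 11 + 4 + 5 = 20
Critical path = longest = max(26, 17, 20)
= 26 (Path A)


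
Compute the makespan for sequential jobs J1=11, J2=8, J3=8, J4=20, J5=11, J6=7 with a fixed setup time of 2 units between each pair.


Makespan = Σ processing + (n-1) × setup
= (11 + 8 + 8 + 20 + 11 + 7) + (6-1)×2
= 65 + 10
= 75 time units


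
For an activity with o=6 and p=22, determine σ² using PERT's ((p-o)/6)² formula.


σ² = ((p - o) / 6)² = (p - o)² / 36
= (22 - 6)² / 36
= 16² / 36
= 256 / 36
= 7.1111


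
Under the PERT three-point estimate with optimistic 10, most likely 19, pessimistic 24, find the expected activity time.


te = (o + 4m + p) / 6
= (10 + 4×19 + 24) / 6
= (10 + 76 + 24) / 6
= 110 / 6
= 18.33


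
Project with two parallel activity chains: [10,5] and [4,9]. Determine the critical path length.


Path A: 10 + 5 = 15
Path B: 4 + 9 = 13
Critical path = longest = max(15, 13)
= 15 (Path A)


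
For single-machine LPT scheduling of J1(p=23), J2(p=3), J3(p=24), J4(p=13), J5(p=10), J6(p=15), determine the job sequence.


LPT: sort by longest processing time first
  J3: p=24
  J1: p=23
  J6: p=15
  J4: p=13
  J5: p=10
  J2: p=3
Order: J3 → J1 → J6 → J4 → J5 → J2


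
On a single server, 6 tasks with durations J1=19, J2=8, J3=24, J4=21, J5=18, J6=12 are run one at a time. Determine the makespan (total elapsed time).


Sequential makespan: sum all processing times
= 19 + 8 + 24 + 21 + 18 + 12
= 102 time units


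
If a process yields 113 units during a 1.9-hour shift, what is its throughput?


Throughput = units / time
= 113 / 1.9
= 59.5 units/hour


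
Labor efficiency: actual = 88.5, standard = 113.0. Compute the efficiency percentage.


Efficiency = (actual / standard) × 100
= (88.5 / 113.0) × 100
= 78.3%


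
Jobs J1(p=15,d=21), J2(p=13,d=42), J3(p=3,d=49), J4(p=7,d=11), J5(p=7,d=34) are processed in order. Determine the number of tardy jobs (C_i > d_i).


Completion vs due date:
  J1: C=15, d=21 → on time
  J2: C=28, d=42 → on time
  J3: C=31, d=49 → on time
  J4: C=38, d=11 → TARDY
  J5: C=45, d=34 → TARDY
Tardy jobs: J4, J5
Count = 2


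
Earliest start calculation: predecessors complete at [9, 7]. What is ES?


ES = max of all predecessor completion times
Predecessors: [9, 7]
ES = max(9, 7)
= 9


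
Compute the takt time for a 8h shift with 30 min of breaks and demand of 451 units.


Available = 8×60 - 30 = 450 min
Takt time = 450 / 451
= 1.00 min/unit


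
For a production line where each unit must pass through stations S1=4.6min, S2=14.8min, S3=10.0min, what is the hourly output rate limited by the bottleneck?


Bottleneck = longest station time
Station times: [4.6, 14.8, 10.0]
Max = 14.8 min
Rate = 60 / 14.8
= 4.05 units/hour (bottleneck: 14.8min)


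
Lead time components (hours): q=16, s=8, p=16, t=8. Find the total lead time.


Lead time = queue + setup + processing + transit
= 16 + 8 + 16 + 8
= 48 hours


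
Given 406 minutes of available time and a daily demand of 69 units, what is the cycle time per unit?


Cycle time = available time / demand
= 406 / 69
= 5.88 min/unit


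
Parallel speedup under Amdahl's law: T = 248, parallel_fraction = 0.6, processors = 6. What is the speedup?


Amdahl's law: T_p = T × ((1-p) + p/N)
= 248 × ((1-0.6) + 0.6/6)
= 248 × (0.40 + 0.1000)
= 248 × 0.5000
= 124.00
Speedup = 248/124.00
= 2.00×


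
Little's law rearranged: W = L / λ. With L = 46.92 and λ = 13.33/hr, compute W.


Little's law: L = λW → W = L / λ
= 46.92 / 13.33
= 3.52 hours


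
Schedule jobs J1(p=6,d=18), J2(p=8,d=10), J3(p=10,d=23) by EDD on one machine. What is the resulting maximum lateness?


EDD order: J2 → J1 → J3
Completion and lateness:
  J2: C=8, d=10, L=8-10=-2
  J1: C=14, d=18, L=14-18=-4
  J3: C=24, d=23, L=24-23=1
Lmax = max(-2, -4, 1)
= 1


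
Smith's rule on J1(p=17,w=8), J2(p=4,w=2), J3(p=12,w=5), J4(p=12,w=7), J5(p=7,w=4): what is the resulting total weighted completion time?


WSPT order (by p/w): J4 → J5 → J2 → J1 → J3
  J4: C=12, w·C=7×12=84
  J5: C=19, w·C=4×19=76
  J2: C=23, w·C=2×23=46
  J1: C=40, w·C=8×40=320
  J3: C=52, w·C=5×52=260
Σ w·C = 786
= 786


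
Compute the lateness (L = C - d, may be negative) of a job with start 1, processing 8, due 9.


Completion = 1 + 8 = 9
Lateness = C - d = 9 - 9
= 0


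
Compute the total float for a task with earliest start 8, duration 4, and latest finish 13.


EF = ES + duration = 8 + 4 = 12
LS = LF - duration = 13 - 4 = 9
Total Float = LF - EF = 13 - 12
(or LS - ES = 9 - 8)
= 1


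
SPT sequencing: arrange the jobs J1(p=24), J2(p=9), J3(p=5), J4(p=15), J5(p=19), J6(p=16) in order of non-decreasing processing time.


SPT: sort by shortest processing time
  J3: p=5
  J2: p=9
  J4: p=15
  J6: p=16
  J5: p=19
  J1: p=24
Order: J3 → J2 → J4 → J6 → J5 → J1


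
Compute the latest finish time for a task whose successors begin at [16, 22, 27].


LF = min of all successor start times
Successors start at: [16, 22, 27]
LF = min(16, 22, 27)
= 16


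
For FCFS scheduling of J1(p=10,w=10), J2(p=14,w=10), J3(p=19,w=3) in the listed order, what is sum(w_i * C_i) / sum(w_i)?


Completion times:
  J1: C=10, w×C=10×10=100
  J2: C=24, w×C=10×24=240
  J3: C=43, w×C=3×43=129
Sum w×C = 469
Sum w = 23
Weighted avg = 469/23
= 20.39


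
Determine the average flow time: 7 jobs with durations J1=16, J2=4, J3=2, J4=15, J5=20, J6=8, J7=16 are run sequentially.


Completion times:
  J1: completes at 16
  J2: completes at 20
  J3: completes at 22
  J4: completes at 37
  J5: completes at 57
  J6: completes at 65
  J7: completes at 81
Sum = 298
Average = 298/7
= 42.57


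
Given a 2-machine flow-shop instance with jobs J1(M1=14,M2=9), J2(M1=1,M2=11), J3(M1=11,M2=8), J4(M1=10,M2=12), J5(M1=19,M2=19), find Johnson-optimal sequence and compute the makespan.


Johnson's rule:
Group 1 (M1≤M2, sort by M1): ['J2', 'J4', 'J5']
Group 2 (M1>M2, sort desc M2): ['J1', 'J3']
Sequence: J2 → J4 → J5 → J1 → J3
Makespan calculation:
  J2: M1 done=1, M2 done=12
  J4: M1 done=11, M2 done=24
  J5: M1 done=30, M2 done=49
  J1: M1 done=44, M2 done=58
  J3: M1 done=55, M2 done=66
= Sequence: J2 → J4 → J5 → J1 → J3, Makespan: 66


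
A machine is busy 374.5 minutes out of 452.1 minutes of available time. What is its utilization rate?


Utilization = busy / total × 100
= 374.5 / 452.1 × 100
= 82.8%


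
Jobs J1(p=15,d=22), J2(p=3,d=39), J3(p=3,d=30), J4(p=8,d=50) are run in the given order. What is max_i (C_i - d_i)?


Lateness per job (L = C - d):
  J1: C=15, d=22, L=-7
  J2: C=18, d=39, L=-21
  J3: C=21, d=30, L=-9
  J4: C=29, d=50, L=-21
Lmax = max(-7, -21, -9, -21)
= -7


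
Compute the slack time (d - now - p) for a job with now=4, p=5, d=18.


Slack = due - current_time - processing
= 18 - 4 - 5
= 9


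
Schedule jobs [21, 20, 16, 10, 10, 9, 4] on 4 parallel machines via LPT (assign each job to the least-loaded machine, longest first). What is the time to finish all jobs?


Jobs (LPT sorted): [21, 20, 16, 10, 10, 9, 4]
Machines: 4
  J=21 → Machine 1 (load: 0+21=21)
  J=20 → Machine 2 (load: 0+20=20)
  J=16 → Machine 3 (load: 0+16=16)
  J=10 → Machine 4 (load: 0+10=10)
  J=10 → Machine 4 (load: 10+10=20)
  J=9 → Machine 3 (load: 16+9=25)
  J=4 → Machine 2 (load: 20+4=24)
Machine loads: [21, 24, 25, 20]
Makespan = max = 25 time units


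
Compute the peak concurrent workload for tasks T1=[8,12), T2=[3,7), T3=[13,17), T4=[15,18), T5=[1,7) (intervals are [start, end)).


Check each time point for overlaps:
  t=3: 2 tasks active (T2, T5)
Max concurrent = 2


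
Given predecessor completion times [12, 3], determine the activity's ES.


ES = max of all predecessor completion times
Predecessors: [12, 3]
ES = max(12, 3)
= 12


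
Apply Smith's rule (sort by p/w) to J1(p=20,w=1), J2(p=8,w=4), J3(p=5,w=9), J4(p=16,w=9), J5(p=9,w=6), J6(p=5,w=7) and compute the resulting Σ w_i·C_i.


WSPT order (by p/w): J3 → J6 → J5 → J4 → J2 → J1
  J3: C=5, w·C=9×5=45
  J6: C=10, w·C=7×10=70
  J5: C=19, w·C=6×19=114
  J4: C=35, w·C=9×35=315
  J2: C=43, w·C=4×43=172
  J1: C=63, w·C=1×63=63
Σ w·C = 779
= 779


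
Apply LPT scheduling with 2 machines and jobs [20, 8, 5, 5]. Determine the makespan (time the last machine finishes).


Jobs (LPT sorted): [20, 8, 5, 5]
Machines: 2
  J=20 → Machine 1 (load: 0+20=20)
  J=8 → Machine 2 (load: 0+8=8)
  J=5 → Machine 2 (load: 8+5=13)
  J=5 → Machine 2 (load: 13+5=18)
Machine loads: [20, 18]
Makespan = max = 20 time units


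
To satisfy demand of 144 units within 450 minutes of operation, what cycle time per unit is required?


Cycle time = available time / demand
= 450 / 144
= 3.12 min/unit


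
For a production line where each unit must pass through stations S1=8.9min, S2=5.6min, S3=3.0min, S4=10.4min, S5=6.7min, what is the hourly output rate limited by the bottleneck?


Bottleneck = longest station time
Station times: [8.9, 5.6, 3.0, 10.4, 6.7]
Max = 10.4 min
Rate = 60 / 10.4
= 5.77 units/hour (bottleneck: 10.4min)


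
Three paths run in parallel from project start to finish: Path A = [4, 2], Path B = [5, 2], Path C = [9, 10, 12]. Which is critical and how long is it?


Path A: 4 + 2 = 6
Path B: 5 + 2 = 7
Path C: 9 + 10 + 12 = 31
Critical path = longest = max(6, 7, 31)
= 31 (Path C)


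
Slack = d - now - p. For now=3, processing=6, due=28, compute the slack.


Slack = due - current_time - processing
= 28 - 3 - 6
= 19


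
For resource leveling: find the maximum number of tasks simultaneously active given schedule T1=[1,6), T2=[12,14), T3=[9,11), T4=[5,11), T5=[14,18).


Check each time point for overlaps:
  t=5: 2 tasks active (T1, T4)
Max concurrent = 2


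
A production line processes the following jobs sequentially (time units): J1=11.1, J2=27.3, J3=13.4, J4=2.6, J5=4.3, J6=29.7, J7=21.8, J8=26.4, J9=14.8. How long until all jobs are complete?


Sequential makespan: sum all processing times
= 11.1 + 27.3 + 13.4 + 2.6 + 4.3 + 29.7 + 21.8 + 26.4 + 14.8
= 151.4 time units


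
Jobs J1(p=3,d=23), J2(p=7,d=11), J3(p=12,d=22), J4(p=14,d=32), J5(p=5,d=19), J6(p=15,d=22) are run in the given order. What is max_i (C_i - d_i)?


Lateness per job (L = C - d):
  J1: C=3, d=23, L=-20
  J2: C=10, d=11, L=-1
  J3: C=22, d=22, L=0
  J4: C=36, d=32, L=4
  J5: C=41, d=19, L=22
  J6: C=56, d=22, L=34
Lmax = max(-20, -1, 0, 4, 22, 34)
= 34


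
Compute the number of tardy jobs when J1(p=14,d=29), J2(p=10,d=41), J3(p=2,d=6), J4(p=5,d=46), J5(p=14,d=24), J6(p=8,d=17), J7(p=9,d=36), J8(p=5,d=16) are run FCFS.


Completion vs due date:
  J1: C=14, d=29 → on time
  J2: C=24, d=41 → on time
  J3: C=26, d=6 → TARDY
  J4: C=31, d=46 → on time
  J5: C=45, d=24 → TARDY
  J6: C=53, d=17 → TARDY
  J7: C=62, d=36 → TARDY
  J8: C=67, d=16 → TARDY
Tardy jobs: J3, J5, J6, J7, J8
Count = 5


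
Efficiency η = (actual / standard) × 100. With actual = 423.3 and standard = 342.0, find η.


Efficiency = (actual / standard) × 100
= (423.3 / 342.0) × 100
= 123.8%


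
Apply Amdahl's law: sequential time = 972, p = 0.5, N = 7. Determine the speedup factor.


Amdahl's law: T_p = T × ((1-p) + p/N)
= 972 × ((1-0.5) + 0.5/7)
= 972 × (0.50 + 0.0714)
= 972 × 0.5714
= 555.43
Speedup = 972/555.43
= 1.75×


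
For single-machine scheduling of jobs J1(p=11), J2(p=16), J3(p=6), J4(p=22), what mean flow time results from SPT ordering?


SPT order: J3 → J1 → J2 → J4
Completion times:
  J3: C=6
  J1: C=17
  J2: C=33
  J4: C=55
Sum = 111, n = 4
Mean flow = 111/4
= 27.75


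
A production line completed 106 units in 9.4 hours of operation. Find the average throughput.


Throughput = units / time
= 106 / 9.4
= 11.3 units/hour


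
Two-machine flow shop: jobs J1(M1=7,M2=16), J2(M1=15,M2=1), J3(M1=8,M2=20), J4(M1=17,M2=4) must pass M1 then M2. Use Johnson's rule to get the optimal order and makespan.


Johnson's rule:
Group 1 (M1≤M2, sort by M1): ['J1', 'J3']
Group 2 (M1>M2, sort desc M2): ['J4', 'J2']
Sequence: J1 → J3 → J4 → J2
Makespan calculation:
  J1: M1 done=7, M2 done=23
  J3: M1 done=15, M2 done=43
  J4: M1 done=32, M2 done=47
  J2: M1 done=47, M2 done=48
= Sequence: J1 → J3 → J4 → J2, Makespan: 48


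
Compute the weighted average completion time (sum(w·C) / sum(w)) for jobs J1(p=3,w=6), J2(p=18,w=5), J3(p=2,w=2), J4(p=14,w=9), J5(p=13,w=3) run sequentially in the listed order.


Completion times:
  J1: C=3, w×C=6×3=18
  J2: C=21, w×C=5×21=105
  J3: C=23, w×C=2×23=46
  J4: C=37, w×C=9×37=333
  J5: C=50, w×C=3×50=150
Sum w×C = 652
Sum w = 25
Weighted avg = 652/25
= 26.08


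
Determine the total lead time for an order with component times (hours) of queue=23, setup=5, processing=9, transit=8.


Lead time = queue + setup + processing + transit
= 23 + 5 + 9 + 8
= 45 hours


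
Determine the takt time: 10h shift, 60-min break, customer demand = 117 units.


Available = 10×60 - 60 = 540 min
Takt time = 540 / 117
= 4.62 min/unit


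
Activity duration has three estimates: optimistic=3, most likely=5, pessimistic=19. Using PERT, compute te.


te = (o + 4m + p) / 6
= (3 + 4×5 + 19) / 6
= (3 + 20 + 19) / 6
= 42 / 6
= 7.00


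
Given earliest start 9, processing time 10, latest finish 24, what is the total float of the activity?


EF = ES + duration = 9 + 10 = 19
LS = LF - duration = 24 - 10 = 14
Total Float = LF - EF = 24 - 19
(or LS - ES = 14 - 9)
= 5


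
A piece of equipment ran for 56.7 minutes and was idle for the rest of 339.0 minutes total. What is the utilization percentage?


Utilization = busy / total × 100
= 56.7 / 339.0 × 100
= 16.7%


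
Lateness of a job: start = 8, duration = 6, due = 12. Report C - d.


Completion = 8 + 6 = 14
Lateness = C - d = 14 - 12
= 2


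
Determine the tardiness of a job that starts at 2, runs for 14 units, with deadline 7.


Completion = start + processing = 2 + 14 = 16
Tardiness = max(0, C - d) = max(0, 16 - 7)
= max(0, 9)
= 9


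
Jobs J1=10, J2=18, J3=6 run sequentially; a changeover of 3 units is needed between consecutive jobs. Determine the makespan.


Makespan = Σ processing + (n-1) × setup
= (10 + 18 + 6) + (3-1)×3
= 34 + 6
= 40 time units


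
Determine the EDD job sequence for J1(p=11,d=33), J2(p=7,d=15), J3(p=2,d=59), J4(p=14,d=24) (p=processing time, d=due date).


EDD: sort by earliest due date
  J2: d=15, p=7
  J4: d=24, p=14
  J1: d=33, p=11
  J3: d=59, p=2
Order: J2 → J4 → J1 → J3


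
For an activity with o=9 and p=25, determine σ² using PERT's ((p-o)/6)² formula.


σ² = ((p - o) / 6)² = (p - o)² / 36
= (25 - 9)² / 36
= 16² / 36
= 256 / 36
= 7.1111


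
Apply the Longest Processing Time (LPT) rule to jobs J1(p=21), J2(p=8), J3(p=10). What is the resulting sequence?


LPT: sort by longest processing time first
  J1: p=21
  J3: p=10
  J2: p=8
Order: J1 → J3 → J2


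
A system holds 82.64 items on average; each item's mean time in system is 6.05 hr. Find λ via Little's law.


Little's law: L = λW → λ = L / W
= 82.64 / 6.05
= 13.66 per hour


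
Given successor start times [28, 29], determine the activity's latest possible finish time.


LF = min of all successor start times
Successors start at: [28, 29]
LF = min(28, 29)
= 28


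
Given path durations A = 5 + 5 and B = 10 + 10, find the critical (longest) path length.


Path A: 5 + 5 = 10
Path B: 10 + 10 = 20
Critical path = longest = max(10, 20)
= 20 (Path B)


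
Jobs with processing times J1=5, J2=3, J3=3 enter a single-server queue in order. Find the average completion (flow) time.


Completion times:
  J1: completes at 5
  J2: completes at 8
  J3: completes at 11
Sum = 24
Average = 24/3
= 8.00


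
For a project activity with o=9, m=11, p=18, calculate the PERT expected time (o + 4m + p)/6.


te = (o + 4m + p) / 6
= (9 + 4×11 + 18) / 6
= (9 + 44 + 18) / 6
= 71 / 6
= 11.83


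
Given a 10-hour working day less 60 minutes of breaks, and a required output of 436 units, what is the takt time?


Available = 10×60 - 60 = 540 min
Takt time = 540 / 436
= 1.24 min/unit


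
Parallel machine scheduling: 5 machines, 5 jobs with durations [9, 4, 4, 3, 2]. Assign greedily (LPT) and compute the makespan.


Jobs (LPT sorted): [9, 4, 4, 3, 2]
Machines: 5
  J=9 → Machine 1 (load: 0+9=9)
  J=4 → Machine 2 (load: 0+4=4)
  J=4 → Machine 3 (load: 0+4=4)
  J=3 → Machine 4 (load: 0+3=3)
  J=2 → Machine 5 (load: 0+2=2)
Machine loads: [9, 4, 4, 3, 2]
Makespan = max = 9 time units


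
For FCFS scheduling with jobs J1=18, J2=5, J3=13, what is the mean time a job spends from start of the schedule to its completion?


Completion times:
  J1: completes at 18
  J2: completes at 23
  J3: completes at 36
Sum = 77
Average = 77/3
= 25.67


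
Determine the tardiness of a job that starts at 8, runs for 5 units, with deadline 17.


Completion = start + processing = 8 + 5 = 13
Tardiness = max(0, C - d) = max(0, 13 - 17)
= max(0, -4)
= 0


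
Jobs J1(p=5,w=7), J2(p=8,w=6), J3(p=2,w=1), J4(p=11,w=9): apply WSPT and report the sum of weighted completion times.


WSPT order (by p/w): J1 → J4 → J2 → J3
  J1: C=5, w·C=7×5=35
  J4: C=16, w·C=9×16=144
  J2: C=24, w·C=6×24=144
  J3: C=26, w·C=1×26=26
Σ w·C = 349
= 349


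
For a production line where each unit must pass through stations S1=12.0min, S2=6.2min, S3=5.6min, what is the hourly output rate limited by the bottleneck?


Bottleneck = longest station time
Station times: [12.0, 6.2, 5.6]
Max = 12.0 min
Rate = 60 / 12.0
= 5.00 units/hour (bottleneck: 12.0min)


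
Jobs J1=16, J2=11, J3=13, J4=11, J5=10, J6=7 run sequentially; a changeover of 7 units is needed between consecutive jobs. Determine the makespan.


Makespan = Σ processing + (n-1) × setup
= (16 + 11 + 13 + 11 + 10 + 7) + (6-1)×7
= 68 + 35
= 103 time units


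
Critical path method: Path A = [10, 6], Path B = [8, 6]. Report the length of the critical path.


Path A: 10 + 6 = 16
Path B: 8 + 6 = 14
Critical path = longest = max(16, 14)
= 16 (Path A)


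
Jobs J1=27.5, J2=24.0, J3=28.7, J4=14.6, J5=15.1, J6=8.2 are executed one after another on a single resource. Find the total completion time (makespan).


Sequential makespan: sum all processing times
= 27.5 + 24.0 + 28.7 + 14.6 + 15.1 + 8.2
= 118.1 time units


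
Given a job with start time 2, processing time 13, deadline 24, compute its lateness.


Completion = 2 + 13 = 15
Lateness = C - d = 15 - 24
= -9


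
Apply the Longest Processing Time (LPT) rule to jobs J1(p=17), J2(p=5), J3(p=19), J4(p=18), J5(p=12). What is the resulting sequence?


LPT: sort by longest processing time first
  J3: p=19
  J4: p=18
  J1: p=17
  J5: p=12
  J2: p=5
Order: J3 → J4 → J1 → J5 → J2


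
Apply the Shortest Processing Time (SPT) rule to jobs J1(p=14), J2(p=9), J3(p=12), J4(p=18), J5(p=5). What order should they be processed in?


SPT: sort by shortest processing time
  J5: p=5
  J2: p=9
  J3: p=12
  J1: p=14
  J4: p=18
Order: J5 → J2 → J3 → J1 → J4


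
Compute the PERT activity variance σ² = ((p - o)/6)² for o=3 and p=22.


σ² = ((p - o) / 6)² = (p - o)² / 36
= (22 - 3)² / 36
= 19² / 36
= 361 / 36
= 10.0278


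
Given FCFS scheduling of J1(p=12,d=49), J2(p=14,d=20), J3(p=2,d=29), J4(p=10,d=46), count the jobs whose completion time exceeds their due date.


Completion vs due date:
  J1: C=12, d=49 → on time
  J2: C=26, d=20 → TARDY
  J3: C=28, d=29 → on time
  J4: C=38, d=46 → on time
Tardy jobs: J2
Count = 1


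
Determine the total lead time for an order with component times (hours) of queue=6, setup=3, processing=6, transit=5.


Lead time = queue + setup + processing + transit
= 6 + 3 + 6 + 5
= 20 hours


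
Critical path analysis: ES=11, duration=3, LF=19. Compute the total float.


EF = ES + duration = 11 + 3 = 14
LS = LF - duration = 19 - 3 = 16
Total Float = LF - EF = 19 - 14
(or LS - ES = 16 - 11)
= 5


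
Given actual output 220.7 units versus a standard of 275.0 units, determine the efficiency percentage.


Efficiency = (actual / standard) × 100
= (220.7 / 275.0) × 100
= 80.3%


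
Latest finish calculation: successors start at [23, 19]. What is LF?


LF = min of all successor start times
Successors start at: [23, 19]
LF = min(23, 19)
= 19


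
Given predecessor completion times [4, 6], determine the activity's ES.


ES = max of all predecessor completion times
Predecessors: [4, 6]
ES = max(4, 6)
= 6


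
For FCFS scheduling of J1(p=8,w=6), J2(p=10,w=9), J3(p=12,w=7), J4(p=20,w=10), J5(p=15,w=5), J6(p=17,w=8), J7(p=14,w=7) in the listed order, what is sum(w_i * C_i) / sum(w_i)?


Completion times:
  J1: C=8, w×C=6×8=48
  J2: C=18, w×C=9×18=162
  J3: C=30, w×C=7×30=210
  J4: C=50, w×C=10×50=500
  J5: C=65, w×C=5×65=325
  J6: C=82, w×C=8×82=656
  J7: C=96, w×C=7×96=672
Sum w×C = 2573
Sum w = 52
Weighted avg = 2573/52
= 49.48


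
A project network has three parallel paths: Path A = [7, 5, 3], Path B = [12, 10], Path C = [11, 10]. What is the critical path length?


Path A: 7 + 5 + 3 = 15
Path B: 12 + 10 = 22
Path C: 11 + 10 = 21
Critical path = longest = max(15, 22, 21)
= 22 (Path B)


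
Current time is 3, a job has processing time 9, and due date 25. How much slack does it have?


Slack = due - current_time - processing
= 25 - 3 - 9
= 13


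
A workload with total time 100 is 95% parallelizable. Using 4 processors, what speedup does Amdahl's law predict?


Amdahl's law: T_p = T × ((1-p) + p/N)
= 100 × ((1-0.95) + 0.95/4)
= 100 × (0.05 + 0.2375)
= 100 × 0.2875
= 28.75
Speedup = 100/28.75
= 3.48×


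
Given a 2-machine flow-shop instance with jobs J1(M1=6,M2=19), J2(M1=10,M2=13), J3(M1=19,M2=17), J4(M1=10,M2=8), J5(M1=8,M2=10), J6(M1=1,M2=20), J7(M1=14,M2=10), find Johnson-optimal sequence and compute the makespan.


Johnson's rule:
Group 1 (M1≤M2, sort by M1): ['J6', 'J1', 'J5', 'J2']
Group 2 (M1>M2, sort desc M2): ['J3', 'J7', 'J4']
Sequence: J6 → J1 → J5 → J2 → J3 → J7 → J4
Makespan calculation:
  J6: M1 done=1, M2 done=21
  J1: M1 done=7, M2 done=40
  J5: M1 done=15, M2 done=50
  J2: M1 done=25, M2 done=63
  J3: M1 done=44, M2 done=80
  J7: M1 done=58, M2 done=90
  J4: M1 done=68, M2 done=98
= Sequence: J6 → J1 → J5 → J2 → J3 → J7 → J4, Makespan: 98


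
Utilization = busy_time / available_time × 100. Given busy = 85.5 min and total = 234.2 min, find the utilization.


Utilization = busy / total × 100
= 85.5 / 234.2 × 100
= 36.5%


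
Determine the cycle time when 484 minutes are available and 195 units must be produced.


Cycle time = available time / demand
= 484 / 195
= 2.48 min/unit


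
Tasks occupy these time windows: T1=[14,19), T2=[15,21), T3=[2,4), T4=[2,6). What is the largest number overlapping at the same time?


Check each time point for overlaps:
  t=2: 2 tasks active (T3, T4)
Max concurrent = 2


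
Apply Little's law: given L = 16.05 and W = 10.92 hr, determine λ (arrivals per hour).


Little's law: L = λW → λ = L / W
= 16.05 / 10.92
= 1.47 per hour


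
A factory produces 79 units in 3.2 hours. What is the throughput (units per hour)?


Throughput = units / time
= 79 / 3.2
= 24.7 units/hour


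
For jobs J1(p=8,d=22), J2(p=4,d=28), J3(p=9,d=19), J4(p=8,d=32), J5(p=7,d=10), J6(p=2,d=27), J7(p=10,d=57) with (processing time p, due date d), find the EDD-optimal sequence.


EDD: sort by earliest due date
  J5: d=10, p=7
  J3: d=19, p=9
  J1: d=22, p=8
  J6: d=27, p=2
  J2: d=28, p=4
  J4: d=32, p=8
  J7: d=57, p=10
Order: J5 → J3 → J1 → J6 → J2 → J4 → J7


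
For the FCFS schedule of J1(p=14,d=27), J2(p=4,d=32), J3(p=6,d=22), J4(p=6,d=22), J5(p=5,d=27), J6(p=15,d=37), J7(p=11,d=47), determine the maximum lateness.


Lateness per job (L = C - d):
  J1: C=14, d=27, L=-13
  J2: C=18, d=32, L=-14
  J3: C=24, d=22, L=2
  J4: C=30, d=22, L=8
  J5: C=35, d=27, L=8
  J6: C=50, d=37, L=13
  J7: C=61, d=47, L=14
Lmax = max(-13, -14, 2, 8, 8, 13, 14)
= 14


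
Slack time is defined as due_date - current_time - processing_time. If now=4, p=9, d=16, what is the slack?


Slack = due - current_time - processing
= 16 - 4 - 9
= 3


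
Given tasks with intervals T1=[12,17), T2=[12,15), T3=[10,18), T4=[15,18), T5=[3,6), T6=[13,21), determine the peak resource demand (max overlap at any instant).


Check each time point for overlaps:
  t=13: 4 tasks active (T1, T2, T3, T6)
Max concurrent = 4


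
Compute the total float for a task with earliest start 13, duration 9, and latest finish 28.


EF = ES + duration = 13 + 9 = 22
LS = LF - duration = 28 - 9 = 19
Total Float = LF - EF = 28 - 22
(or LS - ES = 19 - 13)
= 6


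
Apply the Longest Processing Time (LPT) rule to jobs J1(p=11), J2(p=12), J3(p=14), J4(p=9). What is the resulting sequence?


LPT: sort by longest processing time first
  J3: p=14
  J2: p=12
  J1: p=11
  J4: p=9
Order: J3 → J2 → J1 → J4


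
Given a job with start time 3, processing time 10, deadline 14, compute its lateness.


Completion = 3 + 10 = 13
Lateness = C - d = 13 - 14
= -1


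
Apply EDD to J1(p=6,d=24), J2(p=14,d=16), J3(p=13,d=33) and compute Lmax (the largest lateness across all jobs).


EDD order: J2 → J1 → J3
Completion and lateness:
  J2: C=14, d=16, L=14-16=-2
  J1: C=20, d=24, L=20-24=-4
  J3: C=33, d=33, L=33-33=0
Lmax = max(-2, -4, 0)
= 0


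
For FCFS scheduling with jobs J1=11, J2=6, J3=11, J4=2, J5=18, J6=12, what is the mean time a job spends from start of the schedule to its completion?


Completion times:
  J1: completes at 11
  J2: completes at 17
  J3: completes at 28
  J4: completes at 30
  J5: completes at 48
  J6: completes at 60
Sum = 194
Average = 194/6
= 32.33


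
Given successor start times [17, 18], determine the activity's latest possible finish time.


LF = min of all successor start times
Successors start at: [17, 18]
LF = min(17, 18)
= 17


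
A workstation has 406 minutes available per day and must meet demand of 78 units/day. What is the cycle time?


Cycle time = available time / demand
= 406 / 78
= 5.21 min/unit


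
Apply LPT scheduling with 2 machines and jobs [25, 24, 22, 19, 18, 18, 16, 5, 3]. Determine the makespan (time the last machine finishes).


Jobs (LPT sorted): [25, 24, 22, 19, 18, 18, 16, 5, 3]
Machines: 2
  J=25 → Machine 1 (load: 0+25=25)
  J=24 → Machine 2 (load: 0+24=24)
  J=22 → Machine 2 (load: 24+22=46)
  J=19 → Machine 1 (load: 25+19=44)
  J=18 → Machine 1 (load: 44+18=62)
  J=18 → Machine 2 (load: 46+18=64)
  J=16 → Machine 1 (load: 62+16=78)
  J=5 → Machine 2 (load: 64+5=69)
  J=3 → Machine 2 (load: 69+3=72)
Machine loads: [78, 72]
Makespan = max = 78 time units


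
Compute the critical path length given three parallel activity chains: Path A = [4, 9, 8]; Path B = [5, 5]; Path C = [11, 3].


Path A: 4 + 9 + 8 = 21
Path B: 5 + 5 = 10
Path C: 11 + 3 = 14
Critical path = longest = max(21, 10, 14)
= 21 (Path A)


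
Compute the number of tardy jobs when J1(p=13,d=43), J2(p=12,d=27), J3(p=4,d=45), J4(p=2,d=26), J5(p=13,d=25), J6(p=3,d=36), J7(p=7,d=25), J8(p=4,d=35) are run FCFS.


Completion vs due date:
  J1: C=13, d=43 → on time
  J2: C=25, d=27 → on time
  J3: C=29, d=45 → on time
  J4: C=31, d=26 → TARDY
  J5: C=44, d=25 → TARDY
  J6: C=47, d=36 → TARDY
  J7: C=54, d=25 → TARDY
  J8: C=58, d=35 → TARDY
Tardy jobs: J4, J5, J6, J7, J8
Count = 5


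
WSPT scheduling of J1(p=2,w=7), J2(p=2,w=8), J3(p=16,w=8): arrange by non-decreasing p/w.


WSPT (Smith's rule): sort by p/w ascending
  J2: p/w = 2/8 = 0.250
  J1: p/w = 2/7 = 0.286
  J3: p/w = 16/8 = 2.000
Order: J2 → J1 → J3


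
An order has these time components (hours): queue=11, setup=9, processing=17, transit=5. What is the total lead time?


Lead time = queue + setup + processing + transit
= 11 + 9 + 17 + 5
= 42 hours


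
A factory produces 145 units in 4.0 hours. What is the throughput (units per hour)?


Throughput = units / time
= 145 / 4.0
= 36.2 units/hour


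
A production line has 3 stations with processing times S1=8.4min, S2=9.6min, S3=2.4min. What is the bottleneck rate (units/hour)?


Bottleneck = longest station time
Station times: [8.4, 9.6, 2.4]
Max = 9.6 min
Rate = 60 / 9.6
= 6.25 units/hour (bottleneck: 9.6min)


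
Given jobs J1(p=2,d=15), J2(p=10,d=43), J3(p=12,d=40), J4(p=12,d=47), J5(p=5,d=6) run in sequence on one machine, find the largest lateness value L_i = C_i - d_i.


Lateness per job (L = C - d):
  J1: C=2, d=15, L=-13
  J2: C=12, d=43, L=-31
  J3: C=24, d=40, L=-16
  J4: C=36, d=47, L=-11
  J5: C=41, d=6, L=35
Lmax = max(-13, -31, -16, -11, 35)
= 35


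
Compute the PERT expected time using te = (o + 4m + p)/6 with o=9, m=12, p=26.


te = (o + 4m + p) / 6
= (9 + 4×12 + 26) / 6
= (9 + 48 + 26) / 6
= 83 / 6
= 13.83


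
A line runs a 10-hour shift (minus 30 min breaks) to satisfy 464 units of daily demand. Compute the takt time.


Available = 10×60 - 30 = 570 min
Takt time = 570 / 464
= 1.23 min/unit


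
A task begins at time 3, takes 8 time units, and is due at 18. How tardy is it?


Completion = start + processing = 3 + 8 = 11
Tardiness = max(0, C - d) = max(0, 11 - 18)
= max(0, -7)
= 0


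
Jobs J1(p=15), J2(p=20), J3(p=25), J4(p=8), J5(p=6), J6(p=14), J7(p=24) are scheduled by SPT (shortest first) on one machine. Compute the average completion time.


SPT order: J5 → J4 → J6 → J1 → J2 → J7 → J3
Completion times:
  J5: C=6
  J4: C=14
  J6: C=28
  J1: C=43
  J2: C=63
  J7: C=87
  J3: C=112
Sum = 353, n = 7
Mean flow = 353/7
= 50.43


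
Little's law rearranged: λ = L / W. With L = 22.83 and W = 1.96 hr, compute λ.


Little's law: L = λW → λ = L / W
= 22.83 / 1.96
= 11.65 per hour


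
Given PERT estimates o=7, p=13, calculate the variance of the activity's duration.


σ² = ((p - o) / 6)² = (p - o)² / 36
= (13 - 7)² / 36
= 6² / 36
= 36 / 36
= 1.0000


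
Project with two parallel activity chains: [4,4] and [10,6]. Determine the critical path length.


Path A: 4 + 4 = 8
Path B: 10 + 6 = 16
Critical path = longest = max(8, 16)
= 16 (Path B)


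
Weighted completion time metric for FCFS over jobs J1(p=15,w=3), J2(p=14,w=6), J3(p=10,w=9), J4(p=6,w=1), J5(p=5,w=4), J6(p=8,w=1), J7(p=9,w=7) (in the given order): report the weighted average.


Completion times:
  J1: C=15, w×C=3×15=45
  J2: C=29, w×C=6×29=174
  J3: C=39, w×C=9×39=351
  J4: C=45, w×C=1×45=45
  J5: C=50, w×C=4×50=200
  J6: C=58, w×C=1×58=58
  J7: C=67, w×C=7×67=469
Sum w×C = 1342
Sum w = 31
Weighted avg = 1342/31
= 43.29


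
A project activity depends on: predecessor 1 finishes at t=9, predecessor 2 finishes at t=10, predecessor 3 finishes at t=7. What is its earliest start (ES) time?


ES = max of all predecessor completion times
Predecessors: [9, 10, 7]
ES = max(9, 10, 7)
= 10


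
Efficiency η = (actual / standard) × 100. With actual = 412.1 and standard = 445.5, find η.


Efficiency = (actual / standard) × 100
= (412.1 / 445.5) × 100
= 92.5%


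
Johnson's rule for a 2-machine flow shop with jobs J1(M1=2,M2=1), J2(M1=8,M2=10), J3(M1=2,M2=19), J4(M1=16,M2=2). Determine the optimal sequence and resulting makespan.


Johnson's rule:
Group 1 (M1≤M2, sort by M1): ['J3', 'J2']
Group 2 (M1>M2, sort desc M2): ['J4', 'J1']
Sequence: J3 → J2 → J4 → J1
Makespan calculation:
  J3: M1 done=2, M2 done=21
  J2: M1 done=10, M2 done=31
  J4: M1 done=26, M2 done=33
  J1: M1 done=28, M2 done=34
= Sequence: J3 → J2 → J4 → J1, Makespan: 34


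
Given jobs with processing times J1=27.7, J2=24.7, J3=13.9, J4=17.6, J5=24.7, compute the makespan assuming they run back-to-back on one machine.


Sequential makespan: sum all processing times
= 27.7 + 24.7 + 13.9 + 17.6 + 24.7
= 108.6 time units


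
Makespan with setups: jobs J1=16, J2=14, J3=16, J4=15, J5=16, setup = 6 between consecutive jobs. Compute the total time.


Makespan = Σ processing + (n-1) × setup
= (16 + 14 + 16 + 15 + 16) + (5-1)×6
= 77 + 24
= 101 time units


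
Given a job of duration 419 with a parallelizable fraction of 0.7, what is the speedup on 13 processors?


Amdahl's law: T_p = T × ((1-p) + p/N)
= 419 × ((1-0.7) + 0.7/13)
= 419 × (0.30 + 0.0538)
= 419 × 0.3538
= 148.26
Speedup = 419/148.26
= 2.83×


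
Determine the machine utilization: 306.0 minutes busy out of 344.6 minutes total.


Utilization = busy / total × 100
= 306.0 / 344.6 × 100
= 88.8%


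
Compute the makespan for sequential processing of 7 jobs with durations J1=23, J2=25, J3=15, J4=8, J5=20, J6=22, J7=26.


Sequential makespan: sum all processing times
= 23 + 25 + 15 + 8 + 20 + 22 + 26
= 139 time units


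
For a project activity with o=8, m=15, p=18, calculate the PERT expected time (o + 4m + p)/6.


te = (o + 4m + p) / 6
= (8 + 4×15 + 18) / 6
= (8 + 60 + 18) / 6
= 86 / 6
= 14.33


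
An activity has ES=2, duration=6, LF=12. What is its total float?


EF = ES + duration = 2 + 6 = 8
LS = LF - duration = 12 - 6 = 6
Total Float = LF - EF = 12 - 8
(or LS - ES = 6 - 2)
= 4


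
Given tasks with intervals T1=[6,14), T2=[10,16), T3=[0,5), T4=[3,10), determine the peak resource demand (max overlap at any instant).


Check each time point for overlaps:
  t=3: 2 tasks active (T3, T4)
Max concurrent = 2


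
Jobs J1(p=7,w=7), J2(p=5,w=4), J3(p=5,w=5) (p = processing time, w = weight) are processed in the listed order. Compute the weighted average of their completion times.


Completion times:
  J1: C=7, w×C=7×7=49
  J2: C=12, w×C=4×12=48
  J3: C=17, w×C=5×17=85
Sum w×C = 182
Sum w = 16
Weighted avg = 182/16
= 11.38


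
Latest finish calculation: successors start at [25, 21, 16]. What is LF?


LF = min of all successor start times
Successors start at: [25, 21, 16]
LF = min(25, 21, 16)
= 16


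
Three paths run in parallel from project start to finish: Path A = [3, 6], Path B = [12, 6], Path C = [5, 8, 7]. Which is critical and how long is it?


Path A: 3 + 6 = 9
Path B: 12 + 6 = 18
Path C: 5 + 8 + 7 = 20
Critical path = longest = max(9, 18, 20)
= 20 (Path C)


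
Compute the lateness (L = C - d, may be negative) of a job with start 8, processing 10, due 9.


Completion = 8 + 10 = 18
Lateness = C - d = 18 - 9
= 9


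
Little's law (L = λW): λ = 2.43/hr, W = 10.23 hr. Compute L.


Little's law: L = λ × W
= 2.43 × 10.23
= 24.86


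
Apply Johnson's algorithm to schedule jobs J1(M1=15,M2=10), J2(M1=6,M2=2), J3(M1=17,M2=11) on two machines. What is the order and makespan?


Johnson's rule:
Group 1 (M1≤M2, sort by M1): []
Group 2 (M1>M2, sort desc M2): ['J3', 'J1', 'J2']
Sequence: J3 → J1 → J2
Makespan calculation:
  J3: M1 done=17, M2 done=28
  J1: M1 done=32, M2 done=42
  J2: M1 done=38, M2 done=44
= Sequence: J3 → J1 → J2, Makespan: 44


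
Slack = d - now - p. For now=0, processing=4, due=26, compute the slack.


Slack = due - current_time - processing
= 26 - 0 - 4
= 22


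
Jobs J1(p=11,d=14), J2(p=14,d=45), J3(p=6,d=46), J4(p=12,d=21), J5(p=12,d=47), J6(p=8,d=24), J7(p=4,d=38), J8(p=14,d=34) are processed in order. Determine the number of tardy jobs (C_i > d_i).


Completion vs due date:
  J1: C=11, d=14 → on time
  J2: C=25, d=45 → on time
  J3: C=31, d=46 → on time
  J4: C=43, d=21 → TARDY
  J5: C=55, d=47 → TARDY
  J6: C=63, d=24 → TARDY
  J7: C=67, d=38 → TARDY
  J8: C=81, d=34 → TARDY
Tardy jobs: J4, J5, J6, J7, J8
Count = 5


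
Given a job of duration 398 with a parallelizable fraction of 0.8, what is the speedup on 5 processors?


Amdahl's law: T_p = T × ((1-p) + p/N)
= 398 × ((1-0.8) + 0.8/5)
= 398 × (0.20 + 0.1600)
= 398 × 0.3600
= 143.28
Speedup = 398/143.28
= 2.78×


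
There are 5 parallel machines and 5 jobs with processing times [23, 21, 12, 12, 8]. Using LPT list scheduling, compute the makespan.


Jobs (LPT sorted): [23, 21, 12, 12, 8]
Machines: 5
  J=23 → Machine 1 (load: 0+23=23)
  J=21 → Machine 2 (load: 0+21=21)
  J=12 → Machine 3 (load: 0+12=12)
  J=12 → Machine 4 (load: 0+12=12)
  J=8 → Machine 5 (load: 0+8=8)
Machine loads: [23, 21, 12, 12, 8]
Makespan = max = 23 time units


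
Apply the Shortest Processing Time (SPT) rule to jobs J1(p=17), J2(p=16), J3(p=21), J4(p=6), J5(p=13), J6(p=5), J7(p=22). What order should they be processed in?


SPT: sort by shortest processing time
  J6: p=5
  J4: p=6
  J5: p=13
  J2: p=16
  J1: p=17
  J3: p=21
  J7: p=22
Order: J6 → J4 → J5 → J2 → J1 → J3 → J7


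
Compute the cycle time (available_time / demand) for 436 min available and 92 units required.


Cycle time = available time / demand
= 436 / 92
= 4.74 min/unit


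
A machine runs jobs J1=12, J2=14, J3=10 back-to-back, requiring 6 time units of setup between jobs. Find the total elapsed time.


Makespan = Σ processing + (n-1) × setup
= (12 + 14 + 10) + (3-1)×6
= 36 + 12
= 48 time units


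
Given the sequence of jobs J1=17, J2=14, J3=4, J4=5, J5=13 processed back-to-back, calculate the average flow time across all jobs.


Completion times:
  J1: completes at 17
  J2: completes at 31
  J3: completes at 35
  J4: completes at 40
  J5: completes at 53
Sum = 176
Average = 176/5
= 35.20


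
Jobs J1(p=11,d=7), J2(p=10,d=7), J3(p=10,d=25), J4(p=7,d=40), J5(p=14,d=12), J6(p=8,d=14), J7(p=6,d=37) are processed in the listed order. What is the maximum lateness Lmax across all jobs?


Lateness per job (L = C - d):
  J1: C=11, d=7, L=4
  J2: C=21, d=7, L=14
  J3: C=31, d=25, L=6
  J4: C=38, d=40, L=-2
  J5: C=52, d=12, L=40
  J6: C=60, d=14, L=46
  J7: C=66, d=37, L=29
Lmax = max(4, 14, 6, -2, 40, 46, 29)
= 46


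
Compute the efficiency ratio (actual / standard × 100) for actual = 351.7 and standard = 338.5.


Efficiency = (actual / standard) × 100
= (351.7 / 338.5) × 100
= 103.9%


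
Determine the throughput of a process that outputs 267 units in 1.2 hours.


Throughput = units / time
= 267 / 1.2
= 222.5 units/hour


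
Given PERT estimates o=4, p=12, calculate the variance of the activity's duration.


σ² = ((p - o) / 6)² = (p - o)² / 36
= (12 - 4)² / 36
= 8² / 36
= 64 / 36
= 1.7778


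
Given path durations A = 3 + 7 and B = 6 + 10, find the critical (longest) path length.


Path A: 3 + 7 = 10
Path B: 6 + 10 = 16
Critical path = longest = max(10, 16)
= 16 (Path B)


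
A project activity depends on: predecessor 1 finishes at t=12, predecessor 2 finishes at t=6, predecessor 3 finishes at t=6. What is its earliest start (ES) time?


ES = max of all predecessor completion times
Predecessors: [12, 6, 6]
ES = max(12, 6, 6)
= 12


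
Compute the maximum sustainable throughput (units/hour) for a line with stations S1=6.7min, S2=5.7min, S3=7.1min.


Bottleneck = longest station time
Station times: [6.7, 5.7, 7.1]
Max = 7.1 min
Rate = 60 / 7.1
= 8.45 units/hour (bottleneck: 7.1min)


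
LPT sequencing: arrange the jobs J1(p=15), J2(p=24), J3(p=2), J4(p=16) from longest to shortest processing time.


LPT: sort by longest processing time first
  J2: p=24
  J4: p=16
  J1: p=15
  J3: p=2
Order: J2 → J4 → J1 → J3


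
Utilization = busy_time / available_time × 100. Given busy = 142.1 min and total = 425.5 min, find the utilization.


Utilization = busy / total × 100
= 142.1 / 425.5 × 100
= 33.4%
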